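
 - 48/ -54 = 8/9 = 0.89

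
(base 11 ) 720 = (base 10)869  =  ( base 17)302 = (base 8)1545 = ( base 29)10s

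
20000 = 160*125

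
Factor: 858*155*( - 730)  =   - 97082700  =  - 2^2*3^1*5^2*11^1*13^1*31^1*73^1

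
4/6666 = 2/3333 = 0.00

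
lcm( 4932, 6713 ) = 241668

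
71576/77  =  71576/77 = 929.56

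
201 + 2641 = 2842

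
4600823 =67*68669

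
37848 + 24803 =62651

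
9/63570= 3/21190 =0.00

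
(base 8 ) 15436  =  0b1101100011110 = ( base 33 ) 6CC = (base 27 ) 9E3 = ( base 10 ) 6942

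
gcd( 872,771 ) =1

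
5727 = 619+5108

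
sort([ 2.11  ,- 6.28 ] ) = [ - 6.28,2.11]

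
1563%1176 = 387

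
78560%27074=24412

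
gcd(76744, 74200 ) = 424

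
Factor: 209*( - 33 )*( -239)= 1648383 = 3^1*11^2*19^1*239^1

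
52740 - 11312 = 41428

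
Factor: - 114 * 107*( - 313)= 2^1*3^1 * 19^1*107^1 * 313^1= 3817974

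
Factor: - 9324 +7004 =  - 2320 = -2^4*5^1*29^1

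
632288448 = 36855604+595432844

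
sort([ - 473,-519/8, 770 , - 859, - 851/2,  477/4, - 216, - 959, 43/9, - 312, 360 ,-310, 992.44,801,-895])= [ - 959 ,  -  895, - 859, -473, - 851/2, - 312, - 310,-216,  -  519/8,  43/9, 477/4, 360,770,801, 992.44]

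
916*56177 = 51458132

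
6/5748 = 1/958 = 0.00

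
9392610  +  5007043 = 14399653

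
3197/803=3+788/803 = 3.98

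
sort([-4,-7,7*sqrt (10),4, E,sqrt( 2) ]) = [- 7, - 4,sqrt(2 ),E, 4 , 7 * sqrt( 10)]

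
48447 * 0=0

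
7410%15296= 7410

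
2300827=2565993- 265166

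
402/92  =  201/46 = 4.37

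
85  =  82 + 3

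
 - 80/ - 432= 5/27 = 0.19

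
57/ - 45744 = -19/15248 = -0.00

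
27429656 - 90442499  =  -63012843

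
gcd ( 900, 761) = 1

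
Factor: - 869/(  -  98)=2^(-1 ) *7^( - 2 ) * 11^1 * 79^1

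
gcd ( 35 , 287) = 7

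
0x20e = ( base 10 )526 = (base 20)166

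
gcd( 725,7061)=1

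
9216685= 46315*199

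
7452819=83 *89793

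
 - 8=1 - 9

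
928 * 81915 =76017120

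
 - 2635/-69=38 + 13/69= 38.19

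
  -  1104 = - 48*23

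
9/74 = 9/74 = 0.12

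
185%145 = 40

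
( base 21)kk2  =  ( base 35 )7j2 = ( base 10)9242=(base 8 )22032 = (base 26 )dhc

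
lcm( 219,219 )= 219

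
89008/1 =89008=89008.00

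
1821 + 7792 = 9613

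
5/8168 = 5/8168 = 0.00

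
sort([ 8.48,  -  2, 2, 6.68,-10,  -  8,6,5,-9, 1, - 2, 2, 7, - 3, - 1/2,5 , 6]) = [  -  10,-9,-8, - 3, - 2 , - 2, -1/2,  1, 2,2, 5,5, 6, 6, 6.68, 7, 8.48]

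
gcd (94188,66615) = 3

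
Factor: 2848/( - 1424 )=  -  2^1  =  - 2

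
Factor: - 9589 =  - 43^1*223^1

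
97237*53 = 5153561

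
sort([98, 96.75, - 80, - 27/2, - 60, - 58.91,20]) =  [- 80, - 60, - 58.91, - 27/2,20,  96.75,98] 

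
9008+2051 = 11059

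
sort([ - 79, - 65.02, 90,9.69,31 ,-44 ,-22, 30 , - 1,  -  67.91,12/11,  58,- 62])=[ - 79,- 67.91 ,  -  65.02, - 62, - 44, - 22, - 1 , 12/11, 9.69, 30, 31,58, 90]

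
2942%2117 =825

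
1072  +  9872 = 10944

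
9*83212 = 748908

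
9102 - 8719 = 383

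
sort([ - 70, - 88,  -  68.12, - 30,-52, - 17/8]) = [ - 88 , - 70, - 68.12,-52 , - 30, - 17/8] 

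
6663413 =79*84347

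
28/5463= 28/5463 = 0.01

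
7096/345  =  7096/345 = 20.57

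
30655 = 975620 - 944965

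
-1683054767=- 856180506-826874261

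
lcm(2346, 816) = 18768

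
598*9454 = 5653492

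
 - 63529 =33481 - 97010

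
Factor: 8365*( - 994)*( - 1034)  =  8597513540 = 2^2  *  5^1 * 7^2*11^1*47^1*71^1*239^1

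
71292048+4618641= 75910689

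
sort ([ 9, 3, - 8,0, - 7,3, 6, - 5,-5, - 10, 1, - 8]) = [ - 10, - 8,  -  8, - 7,  -  5, - 5 , 0, 1, 3, 3, 6, 9 ] 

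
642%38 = 34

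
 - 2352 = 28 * ( -84) 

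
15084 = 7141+7943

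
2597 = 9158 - 6561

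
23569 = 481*49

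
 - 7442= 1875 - 9317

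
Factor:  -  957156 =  - 2^2  *  3^1*31^2*83^1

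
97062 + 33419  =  130481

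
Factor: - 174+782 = 608 = 2^5 * 19^1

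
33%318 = 33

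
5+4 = 9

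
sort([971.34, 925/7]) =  [925/7, 971.34 ]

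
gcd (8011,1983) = 1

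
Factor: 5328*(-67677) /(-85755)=120194352/28585 = 2^4 * 3^2*5^ (  -  1 ) * 17^1*37^1*1327^1 * 5717^(-1)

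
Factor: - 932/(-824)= 2^(- 1 ) *103^( -1)*233^1 = 233/206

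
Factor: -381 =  - 3^1*127^1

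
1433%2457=1433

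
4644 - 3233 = 1411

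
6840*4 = 27360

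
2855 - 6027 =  - 3172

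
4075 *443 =1805225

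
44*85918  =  3780392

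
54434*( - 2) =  - 108868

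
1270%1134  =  136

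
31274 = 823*38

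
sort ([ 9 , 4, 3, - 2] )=[ -2, 3,4,9 ] 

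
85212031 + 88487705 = 173699736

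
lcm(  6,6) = 6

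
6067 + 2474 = 8541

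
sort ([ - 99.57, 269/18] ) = [-99.57,269/18] 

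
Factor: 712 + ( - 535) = 177 = 3^1 * 59^1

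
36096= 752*48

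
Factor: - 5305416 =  - 2^3*3^1*221059^1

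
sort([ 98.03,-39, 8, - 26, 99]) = [ - 39 , - 26, 8,98.03, 99 ] 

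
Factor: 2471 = 7^1 * 353^1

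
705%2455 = 705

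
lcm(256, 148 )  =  9472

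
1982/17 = 1982/17 = 116.59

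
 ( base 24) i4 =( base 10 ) 436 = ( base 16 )1b4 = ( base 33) d7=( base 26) gk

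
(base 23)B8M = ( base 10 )6025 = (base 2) 1011110001001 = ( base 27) 874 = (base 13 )2986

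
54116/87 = 54116/87 = 622.02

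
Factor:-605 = -5^1 * 11^2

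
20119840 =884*22760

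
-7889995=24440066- 32330061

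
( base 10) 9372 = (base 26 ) dmc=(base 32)94S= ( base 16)249c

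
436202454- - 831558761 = 1267761215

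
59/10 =5 + 9/10=5.90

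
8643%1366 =447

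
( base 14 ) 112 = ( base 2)11010100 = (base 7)422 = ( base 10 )212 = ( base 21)a2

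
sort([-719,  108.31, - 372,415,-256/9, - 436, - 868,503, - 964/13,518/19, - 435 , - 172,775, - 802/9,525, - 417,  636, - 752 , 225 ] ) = [-868, - 752, - 719, - 436 , - 435, - 417, - 372,  -  172, - 802/9, - 964/13,-256/9,518/19,108.31, 225,  415,503,525,636 , 775]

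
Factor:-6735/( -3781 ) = 3^1*5^1*19^( - 1)*199^(-1)*449^1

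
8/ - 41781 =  -8/41781 = - 0.00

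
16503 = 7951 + 8552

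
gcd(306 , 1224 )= 306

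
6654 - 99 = 6555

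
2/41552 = 1/20776= 0.00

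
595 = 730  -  135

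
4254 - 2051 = 2203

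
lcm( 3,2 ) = 6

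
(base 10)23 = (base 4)113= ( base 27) n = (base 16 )17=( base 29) N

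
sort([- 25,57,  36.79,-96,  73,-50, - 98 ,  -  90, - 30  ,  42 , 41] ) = [ - 98,  -  96,-90, - 50 , - 30, - 25,36.79, 41,42, 57,73 ] 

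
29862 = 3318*9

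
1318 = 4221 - 2903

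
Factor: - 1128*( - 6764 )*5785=44138346720 = 2^5 *3^1*5^1*13^1*19^1*47^1*89^2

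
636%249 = 138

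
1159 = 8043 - 6884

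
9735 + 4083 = 13818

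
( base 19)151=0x1C9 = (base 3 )121221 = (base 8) 711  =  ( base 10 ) 457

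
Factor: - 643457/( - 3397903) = 19^(  -  1)*43^ ( - 1)*4159^(-1) * 643457^1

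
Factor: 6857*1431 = 9812367= 3^3*53^1*6857^1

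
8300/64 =2075/16   =  129.69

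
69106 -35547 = 33559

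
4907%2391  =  125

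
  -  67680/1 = - 67680 = -67680.00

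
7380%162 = 90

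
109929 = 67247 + 42682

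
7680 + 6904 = 14584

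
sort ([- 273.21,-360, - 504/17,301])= [ - 360, - 273.21, - 504/17,301] 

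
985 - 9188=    - 8203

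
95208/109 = 873 +51/109 = 873.47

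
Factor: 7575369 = 3^1*2525123^1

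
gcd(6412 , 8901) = 1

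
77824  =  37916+39908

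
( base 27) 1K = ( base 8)57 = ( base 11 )43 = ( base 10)47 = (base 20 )27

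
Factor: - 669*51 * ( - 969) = 33061311 = 3^3*17^2*19^1*223^1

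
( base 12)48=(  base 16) 38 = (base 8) 70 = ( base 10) 56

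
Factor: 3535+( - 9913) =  - 6378   =  -  2^1*3^1*1063^1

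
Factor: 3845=5^1*769^1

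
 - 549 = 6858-7407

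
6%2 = 0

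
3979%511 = 402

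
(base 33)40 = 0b10000100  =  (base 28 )4K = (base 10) 132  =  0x84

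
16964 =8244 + 8720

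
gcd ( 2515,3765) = 5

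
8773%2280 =1933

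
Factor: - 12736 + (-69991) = -82727^1 = - 82727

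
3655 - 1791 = 1864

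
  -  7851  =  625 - 8476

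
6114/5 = 1222+4/5 = 1222.80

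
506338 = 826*613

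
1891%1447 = 444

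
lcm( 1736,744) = 5208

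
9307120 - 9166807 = 140313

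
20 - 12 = 8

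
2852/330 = 1426/165 = 8.64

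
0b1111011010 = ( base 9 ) 1315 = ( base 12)6A2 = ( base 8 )1732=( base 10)986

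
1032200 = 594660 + 437540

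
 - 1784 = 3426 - 5210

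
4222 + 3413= 7635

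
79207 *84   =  6653388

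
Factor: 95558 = 2^1*47779^1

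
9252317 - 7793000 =1459317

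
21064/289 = 72 + 256/289 = 72.89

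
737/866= 737/866 = 0.85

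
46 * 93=4278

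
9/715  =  9/715 = 0.01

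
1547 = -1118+2665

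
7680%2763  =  2154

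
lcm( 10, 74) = 370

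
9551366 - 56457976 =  - 46906610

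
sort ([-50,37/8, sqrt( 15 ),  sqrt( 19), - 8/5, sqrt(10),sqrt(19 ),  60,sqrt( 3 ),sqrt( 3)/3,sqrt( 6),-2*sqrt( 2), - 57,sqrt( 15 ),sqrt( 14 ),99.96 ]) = [ - 57,-50, - 2*sqrt( 2 ), - 8/5,sqrt(3) /3, sqrt( 3 ), sqrt(6),sqrt( 10),sqrt(14 ), sqrt( 15) , sqrt( 15),sqrt( 19),sqrt(19 ),37/8, 60,  99.96 ]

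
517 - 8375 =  - 7858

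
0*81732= 0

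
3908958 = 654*5977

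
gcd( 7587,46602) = 27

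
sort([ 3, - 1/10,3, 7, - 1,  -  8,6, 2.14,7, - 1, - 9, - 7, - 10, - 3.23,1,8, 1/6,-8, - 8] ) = [-10 ,-9, - 8,- 8, - 8, - 7, - 3.23 , - 1, - 1, - 1/10 , 1/6, 1,  2.14, 3,3, 6,7,7,8] 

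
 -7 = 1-8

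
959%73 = 10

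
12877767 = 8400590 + 4477177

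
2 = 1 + 1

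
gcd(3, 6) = 3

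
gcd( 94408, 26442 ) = 2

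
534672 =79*6768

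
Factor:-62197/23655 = -3^(  -  1)*5^(  -  1) * 19^( - 1 )*37^1*41^2*83^ (-1)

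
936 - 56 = 880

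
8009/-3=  - 2670 + 1/3 = - 2669.67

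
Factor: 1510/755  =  2 = 2^1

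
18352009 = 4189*4381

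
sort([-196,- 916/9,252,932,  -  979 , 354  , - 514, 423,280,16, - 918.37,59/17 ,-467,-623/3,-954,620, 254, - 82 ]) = [  -  979,- 954,  -  918.37,- 514,- 467,  -  623/3, - 196, - 916/9, - 82, 59/17, 16,252, 254,280, 354,423,620,932] 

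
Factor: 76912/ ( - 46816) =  - 2^(-1)*7^( - 1)*23^1 = -23/14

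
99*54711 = 5416389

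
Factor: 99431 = 99431^1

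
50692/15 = 50692/15 = 3379.47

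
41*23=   943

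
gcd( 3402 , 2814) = 42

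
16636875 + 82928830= 99565705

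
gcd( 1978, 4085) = 43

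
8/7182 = 4/3591 = 0.00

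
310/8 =38 + 3/4 = 38.75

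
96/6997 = 96/6997 = 0.01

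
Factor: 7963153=11^1*723923^1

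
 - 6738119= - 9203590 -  - 2465471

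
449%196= 57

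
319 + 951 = 1270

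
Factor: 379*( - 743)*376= -105880472 = - 2^3*47^1*379^1*743^1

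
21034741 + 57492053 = 78526794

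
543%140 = 123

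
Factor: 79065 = 3^2*5^1* 7^1*251^1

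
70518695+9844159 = 80362854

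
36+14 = 50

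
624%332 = 292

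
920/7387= 920/7387 = 0.12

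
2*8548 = 17096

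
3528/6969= 1176/2323 =0.51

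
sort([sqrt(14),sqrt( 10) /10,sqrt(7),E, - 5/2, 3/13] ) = [ - 5/2,3/13, sqrt(10)/10, sqrt(  7), E,  sqrt( 14)]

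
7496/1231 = 6+110/1231 =6.09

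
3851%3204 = 647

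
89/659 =89/659 = 0.14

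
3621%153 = 102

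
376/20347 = 376/20347= 0.02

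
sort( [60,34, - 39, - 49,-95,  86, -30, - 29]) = [ - 95,-49, - 39 , - 30, - 29, 34,60,86 ] 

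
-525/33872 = -525/33872 = - 0.02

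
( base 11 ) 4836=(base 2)1100010111011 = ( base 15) 1D21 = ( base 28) 823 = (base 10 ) 6331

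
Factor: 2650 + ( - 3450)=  - 2^5*5^2 = - 800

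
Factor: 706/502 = 353/251 = 251^ (-1 )*353^1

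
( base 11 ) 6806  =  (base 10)8960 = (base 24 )fd8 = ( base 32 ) 8O0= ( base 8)21400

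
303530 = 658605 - 355075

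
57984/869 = 66 + 630/869 = 66.72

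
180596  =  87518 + 93078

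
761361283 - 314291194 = 447070089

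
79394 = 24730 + 54664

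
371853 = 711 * 523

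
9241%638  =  309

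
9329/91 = 102 + 47/91  =  102.52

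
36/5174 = 18/2587=0.01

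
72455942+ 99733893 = 172189835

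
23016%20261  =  2755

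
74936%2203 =34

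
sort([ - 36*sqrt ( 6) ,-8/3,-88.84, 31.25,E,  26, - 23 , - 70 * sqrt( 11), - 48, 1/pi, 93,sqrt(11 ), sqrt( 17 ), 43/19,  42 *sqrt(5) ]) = [-70 * sqrt( 11),-88.84, - 36*sqrt( 6 ),  -  48, - 23 ,-8/3, 1/pi, 43/19 , E, sqrt(11 ),sqrt(17 ), 26, 31.25 , 93,42*sqrt( 5 ) ]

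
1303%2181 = 1303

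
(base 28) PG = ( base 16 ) 2cc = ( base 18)23E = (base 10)716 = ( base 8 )1314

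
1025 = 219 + 806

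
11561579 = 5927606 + 5633973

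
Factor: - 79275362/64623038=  - 673^1*58897^1* 32311519^(  -  1 ) = - 39637681/32311519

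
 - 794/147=-6 + 88/147=-5.40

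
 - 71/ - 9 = 7 + 8/9 =7.89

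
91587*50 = 4579350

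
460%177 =106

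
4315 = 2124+2191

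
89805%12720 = 765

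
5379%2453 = 473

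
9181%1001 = 172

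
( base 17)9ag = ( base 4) 223203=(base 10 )2787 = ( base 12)1743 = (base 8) 5343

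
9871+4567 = 14438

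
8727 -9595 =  - 868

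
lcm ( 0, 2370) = 0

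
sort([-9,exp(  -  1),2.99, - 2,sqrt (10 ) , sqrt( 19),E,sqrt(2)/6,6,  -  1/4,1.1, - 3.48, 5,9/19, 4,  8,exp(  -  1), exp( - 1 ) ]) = [ - 9,-3.48,-2, - 1/4,sqrt(2)/6, exp ( - 1 ),exp(  -  1 ),exp(-1),9/19,1.1,E,2.99, sqrt( 10 ),4,sqrt ( 19),5, 6, 8]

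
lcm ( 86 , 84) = 3612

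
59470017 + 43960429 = 103430446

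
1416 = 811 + 605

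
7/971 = 7/971  =  0.01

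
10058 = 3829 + 6229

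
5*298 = 1490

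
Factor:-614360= - 2^3*5^1 * 15359^1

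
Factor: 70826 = 2^1 * 7^1*5059^1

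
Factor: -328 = -2^3*41^1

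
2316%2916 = 2316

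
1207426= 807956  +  399470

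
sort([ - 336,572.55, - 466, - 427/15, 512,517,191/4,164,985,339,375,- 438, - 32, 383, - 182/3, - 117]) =[-466,-438, - 336, - 117, - 182/3, - 32,-427/15,191/4,164,339, 375,383, 512,  517,572.55,  985 ] 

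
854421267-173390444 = 681030823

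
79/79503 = 79/79503 = 0.00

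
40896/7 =40896/7= 5842.29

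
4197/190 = 22+17/190 = 22.09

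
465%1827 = 465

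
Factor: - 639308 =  - 2^2 * 23^1*6949^1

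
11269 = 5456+5813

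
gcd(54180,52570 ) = 70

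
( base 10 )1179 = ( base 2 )10010011011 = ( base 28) 1e3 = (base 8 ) 2233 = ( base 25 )1m4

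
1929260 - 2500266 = -571006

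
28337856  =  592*47868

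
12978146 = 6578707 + 6399439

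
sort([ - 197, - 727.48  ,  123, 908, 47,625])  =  [  -  727.48, -197, 47, 123, 625,908 ] 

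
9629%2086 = 1285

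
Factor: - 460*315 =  -2^2*3^2*5^2*7^1*23^1=-144900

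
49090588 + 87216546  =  136307134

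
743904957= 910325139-166420182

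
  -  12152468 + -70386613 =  - 82539081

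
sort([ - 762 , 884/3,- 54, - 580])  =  [-762, - 580, - 54, 884/3]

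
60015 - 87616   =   - 27601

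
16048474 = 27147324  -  11098850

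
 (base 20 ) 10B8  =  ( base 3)102021202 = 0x2024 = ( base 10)8228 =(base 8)20044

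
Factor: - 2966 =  - 2^1 * 1483^1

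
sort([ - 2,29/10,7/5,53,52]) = [ - 2, 7/5,29/10,52,53] 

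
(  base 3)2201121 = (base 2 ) 11111000011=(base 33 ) 1r7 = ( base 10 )1987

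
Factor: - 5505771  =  -3^1 * 1835257^1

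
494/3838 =13/101=   0.13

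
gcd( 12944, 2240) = 16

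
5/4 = 1 + 1/4=1.25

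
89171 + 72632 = 161803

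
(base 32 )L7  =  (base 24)147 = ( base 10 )679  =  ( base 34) JX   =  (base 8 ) 1247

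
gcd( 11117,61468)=1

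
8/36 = 2/9 = 0.22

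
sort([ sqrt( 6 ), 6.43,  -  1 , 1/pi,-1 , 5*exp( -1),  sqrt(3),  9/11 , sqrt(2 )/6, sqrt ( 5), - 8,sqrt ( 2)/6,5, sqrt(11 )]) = [ - 8, - 1, - 1,sqrt( 2 ) /6, sqrt(2 )/6,1/pi,9/11,sqrt ( 3), 5 *exp( - 1),sqrt( 5 ),sqrt(6), sqrt( 11),5, 6.43] 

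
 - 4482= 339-4821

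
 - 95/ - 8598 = 95/8598=0.01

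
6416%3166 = 84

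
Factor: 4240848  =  2^4 * 3^1 * 53^1*1667^1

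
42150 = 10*4215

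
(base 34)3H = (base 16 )77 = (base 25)4J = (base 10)119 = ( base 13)92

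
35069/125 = 280 + 69/125 =280.55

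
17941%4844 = 3409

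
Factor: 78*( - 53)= -4134  =  - 2^1*3^1 * 13^1*53^1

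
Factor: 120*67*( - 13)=  -  104520 = - 2^3* 3^1*5^1*13^1*67^1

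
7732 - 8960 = - 1228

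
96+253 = 349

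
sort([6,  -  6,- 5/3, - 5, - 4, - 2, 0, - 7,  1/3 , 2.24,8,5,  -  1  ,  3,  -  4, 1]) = [-7, - 6, - 5, - 4,-4, - 2,-5/3 , - 1, 0,1/3,1, 2.24,3, 5 , 6, 8] 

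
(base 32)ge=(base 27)jd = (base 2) 1000001110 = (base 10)526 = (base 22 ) 11K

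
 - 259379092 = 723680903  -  983059995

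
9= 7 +2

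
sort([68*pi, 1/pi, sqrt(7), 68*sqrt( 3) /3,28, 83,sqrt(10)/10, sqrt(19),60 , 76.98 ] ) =[sqrt( 10)/10,1/pi, sqrt(7),sqrt( 19),28,68*sqrt( 3 ) /3, 60, 76.98,83,68*pi ] 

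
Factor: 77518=2^1*7^3*113^1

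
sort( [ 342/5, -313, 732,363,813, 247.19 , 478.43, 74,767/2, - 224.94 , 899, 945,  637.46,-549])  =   [-549, - 313 ,  -  224.94 , 342/5, 74 , 247.19, 363, 767/2, 478.43,637.46, 732,  813,899, 945]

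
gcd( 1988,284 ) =284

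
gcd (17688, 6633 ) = 2211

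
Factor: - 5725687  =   - 11^1*229^1*2273^1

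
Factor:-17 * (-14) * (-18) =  - 4284 = - 2^2*3^2*7^1*17^1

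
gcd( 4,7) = 1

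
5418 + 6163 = 11581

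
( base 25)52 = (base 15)87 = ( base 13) 9A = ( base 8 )177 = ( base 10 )127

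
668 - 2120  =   - 1452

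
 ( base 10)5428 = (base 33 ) 4wg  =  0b1010100110100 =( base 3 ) 21110001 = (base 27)7C1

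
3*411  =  1233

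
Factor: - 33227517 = - 3^1* 37^1*467^1 * 641^1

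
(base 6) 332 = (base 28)4G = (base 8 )200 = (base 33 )3T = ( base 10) 128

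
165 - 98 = 67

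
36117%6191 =5162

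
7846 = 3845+4001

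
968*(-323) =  - 312664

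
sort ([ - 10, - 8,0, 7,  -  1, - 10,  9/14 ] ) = [ - 10, - 10,  -  8, - 1,0,9/14 , 7]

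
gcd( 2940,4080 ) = 60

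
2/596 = 1/298= 0.00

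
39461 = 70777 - 31316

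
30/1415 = 6/283=0.02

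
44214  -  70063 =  - 25849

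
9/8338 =9/8338 = 0.00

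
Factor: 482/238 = 241/119 = 7^( - 1)*17^( - 1 )*241^1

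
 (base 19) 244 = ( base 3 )1002201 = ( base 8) 1442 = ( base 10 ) 802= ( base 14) 414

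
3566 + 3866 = 7432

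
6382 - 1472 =4910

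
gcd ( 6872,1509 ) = 1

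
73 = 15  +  58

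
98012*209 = 20484508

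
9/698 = 9/698= 0.01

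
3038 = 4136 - 1098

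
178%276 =178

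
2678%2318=360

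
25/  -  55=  - 1+6/11 = -0.45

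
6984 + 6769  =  13753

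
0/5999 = 0 = 0.00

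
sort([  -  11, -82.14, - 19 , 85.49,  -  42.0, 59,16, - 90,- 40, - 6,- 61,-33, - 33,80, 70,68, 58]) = [  -  90, - 82.14, - 61,- 42.0, - 40,-33, - 33, - 19, -11, - 6,  16, 58,59, 68, 70, 80, 85.49]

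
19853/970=19853/970 = 20.47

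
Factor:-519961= - 13^1*23^1*37^1*47^1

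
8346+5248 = 13594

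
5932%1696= 844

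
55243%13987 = 13282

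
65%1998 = 65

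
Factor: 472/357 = 2^3 * 3^ ( - 1 )*7^ ( - 1 )*17^( - 1)*59^1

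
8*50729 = 405832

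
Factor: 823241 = 823241^1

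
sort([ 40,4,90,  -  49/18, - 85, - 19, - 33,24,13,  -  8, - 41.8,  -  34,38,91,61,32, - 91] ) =[  -  91, - 85,  -  41.8,  -  34 ,  -  33 ,  -  19, - 8 ,  -  49/18,4,13,24, 32,38, 40, 61,90,91 ] 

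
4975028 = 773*6436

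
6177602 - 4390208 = 1787394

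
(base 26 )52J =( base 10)3451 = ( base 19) 9ac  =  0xD7B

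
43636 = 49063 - 5427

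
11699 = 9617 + 2082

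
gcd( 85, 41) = 1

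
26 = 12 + 14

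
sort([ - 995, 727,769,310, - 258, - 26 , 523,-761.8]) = [-995, - 761.8, - 258, - 26,  310, 523  ,  727 , 769]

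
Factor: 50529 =3^1*16843^1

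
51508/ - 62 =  - 831 + 7/31 = - 830.77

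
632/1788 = 158/447 =0.35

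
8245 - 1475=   6770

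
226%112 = 2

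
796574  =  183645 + 612929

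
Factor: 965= 5^1*193^1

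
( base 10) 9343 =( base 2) 10010001111111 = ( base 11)7024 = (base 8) 22177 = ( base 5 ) 244333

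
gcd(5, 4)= 1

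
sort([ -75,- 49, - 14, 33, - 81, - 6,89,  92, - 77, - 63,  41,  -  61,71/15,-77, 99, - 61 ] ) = [-81, - 77, - 77 ,-75, - 63, - 61, - 61, - 49, - 14, - 6, 71/15,  33 , 41,89,92,99] 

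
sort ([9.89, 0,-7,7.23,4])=[ - 7, 0 , 4,7.23,9.89]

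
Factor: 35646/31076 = 2^(  -  1)*3^1 * 13^1*17^ (- 1) = 39/34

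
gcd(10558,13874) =2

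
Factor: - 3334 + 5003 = 1669^1 = 1669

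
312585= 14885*21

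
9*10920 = 98280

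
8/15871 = 8/15871 = 0.00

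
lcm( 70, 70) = 70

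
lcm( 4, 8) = 8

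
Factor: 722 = 2^1*19^2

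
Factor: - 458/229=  - 2^1  =  - 2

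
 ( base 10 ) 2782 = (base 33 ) 2IA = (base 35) 29H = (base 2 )101011011110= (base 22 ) 5ga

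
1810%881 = 48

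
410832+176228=587060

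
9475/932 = 9475/932 = 10.17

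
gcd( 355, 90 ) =5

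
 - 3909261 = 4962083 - 8871344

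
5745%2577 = 591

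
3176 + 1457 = 4633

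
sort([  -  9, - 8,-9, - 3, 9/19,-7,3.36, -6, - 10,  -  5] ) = [ - 10, - 9, - 9,-8,-7, - 6, - 5, - 3,  9/19,3.36]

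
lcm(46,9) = 414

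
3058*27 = 82566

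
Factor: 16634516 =2^2*29^1*143401^1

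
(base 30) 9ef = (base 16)2157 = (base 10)8535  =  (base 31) 8RA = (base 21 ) j79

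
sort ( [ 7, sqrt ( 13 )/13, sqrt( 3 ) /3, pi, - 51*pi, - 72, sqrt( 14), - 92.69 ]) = [ - 51 * pi, - 92.69, - 72,sqrt( 13 ) /13 , sqrt( 3)/3,pi, sqrt( 14 ), 7 ]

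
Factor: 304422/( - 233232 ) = -449/344 = - 2^( - 3) * 43^( - 1 )*449^1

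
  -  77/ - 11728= 77/11728 = 0.01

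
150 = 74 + 76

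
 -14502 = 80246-94748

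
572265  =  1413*405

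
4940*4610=22773400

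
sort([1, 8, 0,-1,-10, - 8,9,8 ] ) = [ -10,  -  8,- 1,0, 1, 8,8, 9 ] 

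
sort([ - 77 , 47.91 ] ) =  [  -  77, 47.91] 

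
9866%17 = 6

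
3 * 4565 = 13695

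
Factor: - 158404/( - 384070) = 398/965 = 2^1*5^( - 1)*193^( -1)*199^1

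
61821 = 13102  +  48719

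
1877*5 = 9385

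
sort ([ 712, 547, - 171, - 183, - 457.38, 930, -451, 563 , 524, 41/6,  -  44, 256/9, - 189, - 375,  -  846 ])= [ - 846, - 457.38, - 451,-375,-189, - 183,  -  171, - 44,41/6,256/9,524,547, 563,712, 930 ] 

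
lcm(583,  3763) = 41393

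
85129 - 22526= 62603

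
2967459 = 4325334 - 1357875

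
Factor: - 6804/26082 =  - 2^1*3^1*23^ ( - 1) =- 6/23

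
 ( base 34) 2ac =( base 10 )2664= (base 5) 41124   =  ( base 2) 101001101000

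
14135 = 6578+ 7557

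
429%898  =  429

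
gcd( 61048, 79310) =2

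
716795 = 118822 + 597973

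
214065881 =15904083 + 198161798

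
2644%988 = 668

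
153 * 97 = 14841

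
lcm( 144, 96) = 288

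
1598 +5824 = 7422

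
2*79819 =159638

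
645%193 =66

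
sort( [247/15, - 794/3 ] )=[- 794/3, 247/15] 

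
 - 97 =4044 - 4141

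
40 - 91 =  -51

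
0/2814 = 0 = 0.00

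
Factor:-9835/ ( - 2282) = 2^( - 1)*5^1*163^( - 1)*281^1= 1405/326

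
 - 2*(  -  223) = 446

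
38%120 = 38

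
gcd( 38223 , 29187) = 9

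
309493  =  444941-135448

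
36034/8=4504  +  1/4= 4504.25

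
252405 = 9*28045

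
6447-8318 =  - 1871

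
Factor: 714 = 2^1*3^1*7^1*17^1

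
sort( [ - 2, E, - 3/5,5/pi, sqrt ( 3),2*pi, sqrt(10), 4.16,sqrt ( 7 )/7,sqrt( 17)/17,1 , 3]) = [-2, - 3/5, sqrt( 17)/17,sqrt( 7 ) /7, 1,5/pi,sqrt ( 3),E,3,sqrt( 10),4.16,  2*pi ]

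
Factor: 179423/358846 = 2^(-1) = 1/2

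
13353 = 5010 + 8343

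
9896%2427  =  188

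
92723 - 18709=74014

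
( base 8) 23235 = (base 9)14503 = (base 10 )9885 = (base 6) 113433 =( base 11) 7477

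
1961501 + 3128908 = 5090409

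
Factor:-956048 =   -  2^4*59753^1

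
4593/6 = 765 + 1/2 = 765.50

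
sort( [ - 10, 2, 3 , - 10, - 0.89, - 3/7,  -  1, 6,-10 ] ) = [- 10, - 10 , - 10,-1,  -  0.89, - 3/7, 2,3, 6] 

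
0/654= 0  =  0.00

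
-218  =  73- 291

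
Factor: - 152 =-2^3*19^1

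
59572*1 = 59572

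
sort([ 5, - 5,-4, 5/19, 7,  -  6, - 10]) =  [ - 10, - 6,  -  5, - 4, 5/19,5, 7]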